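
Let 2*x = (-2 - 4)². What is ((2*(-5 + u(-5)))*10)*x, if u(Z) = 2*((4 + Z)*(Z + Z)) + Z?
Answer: 3600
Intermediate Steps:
u(Z) = Z + 4*Z*(4 + Z) (u(Z) = 2*((4 + Z)*(2*Z)) + Z = 2*(2*Z*(4 + Z)) + Z = 4*Z*(4 + Z) + Z = Z + 4*Z*(4 + Z))
x = 18 (x = (-2 - 4)²/2 = (½)*(-6)² = (½)*36 = 18)
((2*(-5 + u(-5)))*10)*x = ((2*(-5 - 5*(17 + 4*(-5))))*10)*18 = ((2*(-5 - 5*(17 - 20)))*10)*18 = ((2*(-5 - 5*(-3)))*10)*18 = ((2*(-5 + 15))*10)*18 = ((2*10)*10)*18 = (20*10)*18 = 200*18 = 3600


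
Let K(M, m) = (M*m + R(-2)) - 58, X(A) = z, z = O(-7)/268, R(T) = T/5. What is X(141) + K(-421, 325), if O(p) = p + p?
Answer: -91711913/670 ≈ -1.3688e+5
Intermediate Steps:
O(p) = 2*p
R(T) = T/5 (R(T) = T*(⅕) = T/5)
z = -7/134 (z = (2*(-7))/268 = -14*1/268 = -7/134 ≈ -0.052239)
X(A) = -7/134
K(M, m) = -292/5 + M*m (K(M, m) = (M*m + (⅕)*(-2)) - 58 = (M*m - ⅖) - 58 = (-⅖ + M*m) - 58 = -292/5 + M*m)
X(141) + K(-421, 325) = -7/134 + (-292/5 - 421*325) = -7/134 + (-292/5 - 136825) = -7/134 - 684417/5 = -91711913/670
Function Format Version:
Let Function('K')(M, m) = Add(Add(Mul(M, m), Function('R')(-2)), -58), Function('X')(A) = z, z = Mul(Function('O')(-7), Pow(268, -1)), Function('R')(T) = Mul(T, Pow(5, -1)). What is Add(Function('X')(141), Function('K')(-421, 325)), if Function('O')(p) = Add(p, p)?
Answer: Rational(-91711913, 670) ≈ -1.3688e+5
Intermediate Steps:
Function('O')(p) = Mul(2, p)
Function('R')(T) = Mul(Rational(1, 5), T) (Function('R')(T) = Mul(T, Rational(1, 5)) = Mul(Rational(1, 5), T))
z = Rational(-7, 134) (z = Mul(Mul(2, -7), Pow(268, -1)) = Mul(-14, Rational(1, 268)) = Rational(-7, 134) ≈ -0.052239)
Function('X')(A) = Rational(-7, 134)
Function('K')(M, m) = Add(Rational(-292, 5), Mul(M, m)) (Function('K')(M, m) = Add(Add(Mul(M, m), Mul(Rational(1, 5), -2)), -58) = Add(Add(Mul(M, m), Rational(-2, 5)), -58) = Add(Add(Rational(-2, 5), Mul(M, m)), -58) = Add(Rational(-292, 5), Mul(M, m)))
Add(Function('X')(141), Function('K')(-421, 325)) = Add(Rational(-7, 134), Add(Rational(-292, 5), Mul(-421, 325))) = Add(Rational(-7, 134), Add(Rational(-292, 5), -136825)) = Add(Rational(-7, 134), Rational(-684417, 5)) = Rational(-91711913, 670)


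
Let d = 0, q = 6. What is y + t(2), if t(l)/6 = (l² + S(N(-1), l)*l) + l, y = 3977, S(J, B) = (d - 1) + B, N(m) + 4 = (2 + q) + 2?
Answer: 4025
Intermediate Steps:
N(m) = 6 (N(m) = -4 + ((2 + 6) + 2) = -4 + (8 + 2) = -4 + 10 = 6)
S(J, B) = -1 + B (S(J, B) = (0 - 1) + B = -1 + B)
t(l) = 6*l + 6*l² + 6*l*(-1 + l) (t(l) = 6*((l² + (-1 + l)*l) + l) = 6*((l² + l*(-1 + l)) + l) = 6*(l + l² + l*(-1 + l)) = 6*l + 6*l² + 6*l*(-1 + l))
y + t(2) = 3977 + 12*2² = 3977 + 12*4 = 3977 + 48 = 4025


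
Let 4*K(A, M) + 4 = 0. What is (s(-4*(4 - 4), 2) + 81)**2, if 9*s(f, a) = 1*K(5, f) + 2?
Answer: 532900/81 ≈ 6579.0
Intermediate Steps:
K(A, M) = -1 (K(A, M) = -1 + (1/4)*0 = -1 + 0 = -1)
s(f, a) = 1/9 (s(f, a) = (1*(-1) + 2)/9 = (-1 + 2)/9 = (1/9)*1 = 1/9)
(s(-4*(4 - 4), 2) + 81)**2 = (1/9 + 81)**2 = (730/9)**2 = 532900/81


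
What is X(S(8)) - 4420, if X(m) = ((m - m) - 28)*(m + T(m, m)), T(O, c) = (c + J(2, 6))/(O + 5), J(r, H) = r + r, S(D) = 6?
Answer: -50748/11 ≈ -4613.5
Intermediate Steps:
J(r, H) = 2*r
T(O, c) = (4 + c)/(5 + O) (T(O, c) = (c + 2*2)/(O + 5) = (c + 4)/(5 + O) = (4 + c)/(5 + O))
X(m) = -28*m - 28*(4 + m)/(5 + m) (X(m) = ((m - m) - 28)*(m + (4 + m)/(5 + m)) = (0 - 28)*(m + (4 + m)/(5 + m)) = -28*(m + (4 + m)/(5 + m)) = -28*m - 28*(4 + m)/(5 + m))
X(S(8)) - 4420 = 28*(-4 - 1*6**2 - 6*6)/(5 + 6) - 4420 = 28*(-4 - 1*36 - 36)/11 - 4420 = 28*(1/11)*(-4 - 36 - 36) - 4420 = 28*(1/11)*(-76) - 4420 = -2128/11 - 4420 = -50748/11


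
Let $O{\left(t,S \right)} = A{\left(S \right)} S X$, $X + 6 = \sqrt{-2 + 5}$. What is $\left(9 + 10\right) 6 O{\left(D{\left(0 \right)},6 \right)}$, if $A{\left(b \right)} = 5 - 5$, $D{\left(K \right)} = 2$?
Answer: $0$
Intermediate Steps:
$X = -6 + \sqrt{3}$ ($X = -6 + \sqrt{-2 + 5} = -6 + \sqrt{3} \approx -4.268$)
$A{\left(b \right)} = 0$ ($A{\left(b \right)} = 5 - 5 = 0$)
$O{\left(t,S \right)} = 0$ ($O{\left(t,S \right)} = 0 S \left(-6 + \sqrt{3}\right) = 0 \left(-6 + \sqrt{3}\right) = 0$)
$\left(9 + 10\right) 6 O{\left(D{\left(0 \right)},6 \right)} = \left(9 + 10\right) 6 \cdot 0 = 19 \cdot 6 \cdot 0 = 114 \cdot 0 = 0$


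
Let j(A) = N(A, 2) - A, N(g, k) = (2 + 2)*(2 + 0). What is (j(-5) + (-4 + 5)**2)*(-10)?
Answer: -140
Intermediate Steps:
N(g, k) = 8 (N(g, k) = 4*2 = 8)
j(A) = 8 - A
(j(-5) + (-4 + 5)**2)*(-10) = ((8 - 1*(-5)) + (-4 + 5)**2)*(-10) = ((8 + 5) + 1**2)*(-10) = (13 + 1)*(-10) = 14*(-10) = -140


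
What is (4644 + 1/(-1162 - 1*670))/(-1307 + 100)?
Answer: -8507807/2211224 ≈ -3.8476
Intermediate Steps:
(4644 + 1/(-1162 - 1*670))/(-1307 + 100) = (4644 + 1/(-1162 - 670))/(-1207) = (4644 + 1/(-1832))*(-1/1207) = (4644 - 1/1832)*(-1/1207) = (8507807/1832)*(-1/1207) = -8507807/2211224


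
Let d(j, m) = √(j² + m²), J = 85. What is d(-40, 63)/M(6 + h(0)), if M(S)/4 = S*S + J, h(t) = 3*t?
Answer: √5569/484 ≈ 0.15419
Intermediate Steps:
M(S) = 340 + 4*S² (M(S) = 4*(S*S + 85) = 4*(S² + 85) = 4*(85 + S²) = 340 + 4*S²)
d(-40, 63)/M(6 + h(0)) = √((-40)² + 63²)/(340 + 4*(6 + 3*0)²) = √(1600 + 3969)/(340 + 4*(6 + 0)²) = √5569/(340 + 4*6²) = √5569/(340 + 4*36) = √5569/(340 + 144) = √5569/484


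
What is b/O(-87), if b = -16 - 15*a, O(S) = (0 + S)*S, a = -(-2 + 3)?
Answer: -1/7569 ≈ -0.00013212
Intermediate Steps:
a = -1 (a = -1*1 = -1)
O(S) = S**2 (O(S) = S*S = S**2)
b = -1 (b = -16 - 15*(-1) = -16 + 15 = -1)
b/O(-87) = -1/((-87)**2) = -1/7569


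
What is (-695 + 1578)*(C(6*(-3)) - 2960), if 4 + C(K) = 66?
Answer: -2558934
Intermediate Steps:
C(K) = 62 (C(K) = -4 + 66 = 62)
(-695 + 1578)*(C(6*(-3)) - 2960) = (-695 + 1578)*(62 - 2960) = 883*(-2898) = -2558934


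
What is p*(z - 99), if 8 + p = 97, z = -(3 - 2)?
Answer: -8900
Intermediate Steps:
z = -1 (z = -1*1 = -1)
p = 89 (p = -8 + 97 = 89)
p*(z - 99) = 89*(-1 - 99) = 89*(-100) = -8900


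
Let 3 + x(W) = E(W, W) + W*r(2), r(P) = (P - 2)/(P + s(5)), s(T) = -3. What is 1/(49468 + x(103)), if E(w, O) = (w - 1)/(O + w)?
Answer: 103/5094946 ≈ 2.0216e-5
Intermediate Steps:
E(w, O) = (-1 + w)/(O + w)
r(P) = (-2 + P)/(-3 + P) (r(P) = (P - 2)/(P - 3) = (-2 + P)/(-3 + P))
x(W) = -3 + (-1 + W)/(2*W) (x(W) = -3 + ((-1 + W)/(W + W) + W*((-2 + 2)/(-3 + 2))) = -3 + ((-1 + W)/((2*W)) + W*(0/(-1))) = -3 + ((1/(2*W))*(-1 + W) + W*(-1*0)) = -3 + ((-1 + W)/(2*W) + W*0) = -3 + ((-1 + W)/(2*W) + 0) = -3 + (-1 + W)/(2*W))
1/(49468 + x(103)) = 1/(49468 + (½)*(-1 - 5*103)/103) = 1/(49468 + (½)*(1/103)*(-1 - 515)) = 1/(49468 + (½)*(1/103)*(-516)) = 1/(49468 - 258/103) = 1/(5094946/103) = 103/5094946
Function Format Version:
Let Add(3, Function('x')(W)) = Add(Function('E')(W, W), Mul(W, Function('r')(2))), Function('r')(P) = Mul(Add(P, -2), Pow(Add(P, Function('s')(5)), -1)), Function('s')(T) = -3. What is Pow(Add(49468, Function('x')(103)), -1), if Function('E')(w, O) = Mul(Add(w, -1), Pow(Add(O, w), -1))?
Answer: Rational(103, 5094946) ≈ 2.0216e-5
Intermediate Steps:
Function('E')(w, O) = Mul(Pow(Add(O, w), -1), Add(-1, w)) (Function('E')(w, O) = Mul(Add(-1, w), Pow(Add(O, w), -1)) = Mul(Pow(Add(O, w), -1), Add(-1, w)))
Function('r')(P) = Mul(Pow(Add(-3, P), -1), Add(-2, P)) (Function('r')(P) = Mul(Add(P, -2), Pow(Add(P, -3), -1)) = Mul(Add(-2, P), Pow(Add(-3, P), -1)) = Mul(Pow(Add(-3, P), -1), Add(-2, P)))
Function('x')(W) = Add(-3, Mul(Rational(1, 2), Pow(W, -1), Add(-1, W))) (Function('x')(W) = Add(-3, Add(Mul(Pow(Add(W, W), -1), Add(-1, W)), Mul(W, Mul(Pow(Add(-3, 2), -1), Add(-2, 2))))) = Add(-3, Add(Mul(Pow(Mul(2, W), -1), Add(-1, W)), Mul(W, Mul(Pow(-1, -1), 0)))) = Add(-3, Add(Mul(Mul(Rational(1, 2), Pow(W, -1)), Add(-1, W)), Mul(W, Mul(-1, 0)))) = Add(-3, Add(Mul(Rational(1, 2), Pow(W, -1), Add(-1, W)), Mul(W, 0))) = Add(-3, Add(Mul(Rational(1, 2), Pow(W, -1), Add(-1, W)), 0)) = Add(-3, Mul(Rational(1, 2), Pow(W, -1), Add(-1, W))))
Pow(Add(49468, Function('x')(103)), -1) = Pow(Add(49468, Mul(Rational(1, 2), Pow(103, -1), Add(-1, Mul(-5, 103)))), -1) = Pow(Add(49468, Mul(Rational(1, 2), Rational(1, 103), Add(-1, -515))), -1) = Pow(Add(49468, Mul(Rational(1, 2), Rational(1, 103), -516)), -1) = Pow(Add(49468, Rational(-258, 103)), -1) = Pow(Rational(5094946, 103), -1) = Rational(103, 5094946)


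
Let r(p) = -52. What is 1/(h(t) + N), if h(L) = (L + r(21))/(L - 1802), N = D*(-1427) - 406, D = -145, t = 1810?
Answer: 4/826915 ≈ 4.8373e-6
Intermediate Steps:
N = 206509 (N = -145*(-1427) - 406 = 206915 - 406 = 206509)
h(L) = (-52 + L)/(-1802 + L) (h(L) = (L - 52)/(L - 1802) = (-52 + L)/(-1802 + L))
1/(h(t) + N) = 1/((-52 + 1810)/(-1802 + 1810) + 206509) = 1/(1758/8 + 206509) = 1/((⅛)*1758 + 206509) = 1/(879/4 + 206509) = 1/(826915/4) = 4/826915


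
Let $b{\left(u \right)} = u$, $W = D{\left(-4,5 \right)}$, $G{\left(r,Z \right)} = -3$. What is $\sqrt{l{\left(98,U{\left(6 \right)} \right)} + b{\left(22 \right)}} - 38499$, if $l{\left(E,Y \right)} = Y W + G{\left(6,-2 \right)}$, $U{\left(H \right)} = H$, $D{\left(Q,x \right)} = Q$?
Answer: $-38499 + i \sqrt{5} \approx -38499.0 + 2.2361 i$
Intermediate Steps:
$W = -4$
$l{\left(E,Y \right)} = -3 - 4 Y$ ($l{\left(E,Y \right)} = Y \left(-4\right) - 3 = - 4 Y - 3 = -3 - 4 Y$)
$\sqrt{l{\left(98,U{\left(6 \right)} \right)} + b{\left(22 \right)}} - 38499 = \sqrt{\left(-3 - 24\right) + 22} - 38499 = \sqrt{-27 + 22} - 38499 = \sqrt{-5} - 38499 = i \sqrt{5} - 38499 = -38499 + i \sqrt{5}$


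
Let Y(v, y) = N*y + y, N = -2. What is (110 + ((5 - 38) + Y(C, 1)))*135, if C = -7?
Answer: 10260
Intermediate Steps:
Y(v, y) = -y (Y(v, y) = -2*y + y = -y)
(110 + ((5 - 38) + Y(C, 1)))*135 = (110 + ((5 - 38) - 1*1))*135 = (110 + (-33 - 1))*135 = (110 - 34)*135 = 76*135 = 10260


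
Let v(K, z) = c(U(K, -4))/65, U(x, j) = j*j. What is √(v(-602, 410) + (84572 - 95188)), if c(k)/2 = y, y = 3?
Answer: I*√44852210/65 ≈ 103.03*I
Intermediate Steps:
U(x, j) = j²
c(k) = 6 (c(k) = 2*3 = 6)
v(K, z) = 6/65
√(v(-602, 410) + (84572 - 95188)) = √(6/65 + (84572 - 95188)) = √(6/65 - 10616) = √(-690034/65) = I*√44852210/65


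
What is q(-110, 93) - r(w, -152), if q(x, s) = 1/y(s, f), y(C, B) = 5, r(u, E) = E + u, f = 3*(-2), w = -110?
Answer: 1311/5 ≈ 262.20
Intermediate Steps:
f = -6
q(x, s) = ⅕ (q(x, s) = 1/5 = ⅕)
q(-110, 93) - r(w, -152) = ⅕ - (-152 - 110) = ⅕ - 1*(-262) = ⅕ + 262 = 1311/5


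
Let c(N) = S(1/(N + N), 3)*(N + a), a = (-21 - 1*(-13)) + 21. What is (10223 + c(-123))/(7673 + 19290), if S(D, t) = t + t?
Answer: 9563/26963 ≈ 0.35467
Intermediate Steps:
S(D, t) = 2*t
a = 13 (a = (-21 + 13) + 21 = -8 + 21 = 13)
c(N) = 78 + 6*N (c(N) = (2*3)*(N + 13) = 6*(13 + N) = 78 + 6*N)
(10223 + c(-123))/(7673 + 19290) = (10223 + (78 + 6*(-123)))/(7673 + 19290) = (10223 + (78 - 738))/26963 = (10223 - 660)*(1/26963) = 9563*(1/26963) = 9563/26963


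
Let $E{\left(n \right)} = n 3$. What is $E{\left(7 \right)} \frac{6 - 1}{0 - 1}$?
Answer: $-105$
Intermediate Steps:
$E{\left(n \right)} = 3 n$
$E{\left(7 \right)} \frac{6 - 1}{0 - 1} = 3 \cdot 7 \frac{6 - 1}{0 - 1} = 21 \frac{5}{-1} = 21 \cdot 5 \left(-1\right) = 21 \left(-5\right) = -105$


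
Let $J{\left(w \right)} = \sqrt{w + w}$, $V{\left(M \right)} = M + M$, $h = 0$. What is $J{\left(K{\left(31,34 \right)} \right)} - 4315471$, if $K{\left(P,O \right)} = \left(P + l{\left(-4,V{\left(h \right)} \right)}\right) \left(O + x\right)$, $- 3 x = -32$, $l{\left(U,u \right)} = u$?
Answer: $-4315471 + \frac{2 \sqrt{6231}}{3} \approx -4.3154 \cdot 10^{6}$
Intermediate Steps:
$V{\left(M \right)} = 2 M$
$x = \frac{32}{3}$ ($x = \left(- \frac{1}{3}\right) \left(-32\right) = \frac{32}{3} \approx 10.667$)
$K{\left(P,O \right)} = P \left(\frac{32}{3} + O\right)$ ($K{\left(P,O \right)} = \left(P + 2 \cdot 0\right) \left(O + \frac{32}{3}\right) = \left(P + 0\right) \left(\frac{32}{3} + O\right) = P \left(\frac{32}{3} + O\right)$)
$J{\left(w \right)} = \sqrt{2} \sqrt{w}$ ($J{\left(w \right)} = \sqrt{2 w} = \sqrt{2} \sqrt{w}$)
$J{\left(K{\left(31,34 \right)} \right)} - 4315471 = \sqrt{2} \sqrt{\frac{1}{3} \cdot 31 \left(32 + 3 \cdot 34\right)} - 4315471 = \sqrt{2} \sqrt{\frac{1}{3} \cdot 31 \left(32 + 102\right)} - 4315471 = \sqrt{2} \sqrt{\frac{1}{3} \cdot 31 \cdot 134} - 4315471 = \sqrt{2} \sqrt{\frac{4154}{3}} - 4315471 = \sqrt{2} \frac{\sqrt{12462}}{3} - 4315471 = \frac{2 \sqrt{6231}}{3} - 4315471 = -4315471 + \frac{2 \sqrt{6231}}{3}$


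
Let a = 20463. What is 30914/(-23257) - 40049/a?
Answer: -120308675/36608307 ≈ -3.2864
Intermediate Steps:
30914/(-23257) - 40049/a = 30914/(-23257) - 40049/20463 = 30914*(-1/23257) - 40049*1/20463 = -2378/1789 - 40049/20463 = -120308675/36608307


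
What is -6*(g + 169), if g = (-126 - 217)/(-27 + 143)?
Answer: -57783/58 ≈ -996.26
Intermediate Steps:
g = -343/116 ≈ -2.9569
-6*(g + 169) = -6*(-343/116 + 169) = -6*19261/116 = -57783/58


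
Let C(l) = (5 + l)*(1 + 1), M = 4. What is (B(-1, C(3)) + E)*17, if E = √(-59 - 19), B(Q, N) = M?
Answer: 68 + 17*I*√78 ≈ 68.0 + 150.14*I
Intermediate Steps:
C(l) = 10 + 2*l (C(l) = (5 + l)*2 = 10 + 2*l)
B(Q, N) = 4
E = I*√78 (E = √(-78) = I*√78 ≈ 8.8318*I)
(B(-1, C(3)) + E)*17 = (4 + I*√78)*17 = 68 + 17*I*√78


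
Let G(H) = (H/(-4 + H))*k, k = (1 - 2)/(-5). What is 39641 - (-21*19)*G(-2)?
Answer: 198338/5 ≈ 39668.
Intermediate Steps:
k = ⅕ (k = -1*(-⅕) = ⅕ ≈ 0.20000)
G(H) = H/(5*(-4 + H)) (G(H) = (H/(-4 + H))*(⅕) = H/(5*(-4 + H)))
39641 - (-21*19)*G(-2) = 39641 - (-21*19)*(⅕)*(-2)/(-4 - 2) = 39641 - (-399)*(⅕)*(-2)/(-6) = 39641 - (-399)*(⅕)*(-2)*(-⅙) = 39641 - (-399)/15 = 39641 - 1*(-133/5) = 39641 + 133/5 = 198338/5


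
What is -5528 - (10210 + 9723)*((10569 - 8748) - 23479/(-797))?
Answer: -29401913144/797 ≈ -3.6891e+7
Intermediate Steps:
-5528 - (10210 + 9723)*((10569 - 8748) - 23479/(-797)) = -5528 - 19933*(1821 - 23479*(-1/797)) = -5528 - 19933*(1821 + 23479/797) = -5528 - 19933*1474816/797 = -5528 - 1*29397507328/797 = -5528 - 29397507328/797 = -29401913144/797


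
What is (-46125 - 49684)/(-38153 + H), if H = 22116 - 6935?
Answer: 95809/22972 ≈ 4.1707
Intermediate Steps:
H = 15181
(-46125 - 49684)/(-38153 + H) = (-46125 - 49684)/(-38153 + 15181) = -95809/(-22972) = -95809*(-1/22972) = 95809/22972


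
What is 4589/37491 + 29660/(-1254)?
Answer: -184371409/7835619 ≈ -23.530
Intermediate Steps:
4589/37491 + 29660/(-1254) = 4589*(1/37491) + 29660*(-1/1254) = 4589/37491 - 14830/627 = -184371409/7835619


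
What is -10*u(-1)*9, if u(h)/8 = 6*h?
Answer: 4320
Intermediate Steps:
u(h) = 48*h (u(h) = 8*(6*h) = 48*h)
-10*u(-1)*9 = -480*(-1)*9 = -10*(-48)*9 = 480*9 = 4320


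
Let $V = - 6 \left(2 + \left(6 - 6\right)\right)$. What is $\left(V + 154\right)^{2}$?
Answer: $20164$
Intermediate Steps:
$V = -12$ ($V = - 6 \left(2 + \left(6 - 6\right)\right) = - 6 \left(2 + 0\right) = \left(-6\right) 2 = -12$)
$\left(V + 154\right)^{2} = \left(-12 + 154\right)^{2} = 142^{2} = 20164$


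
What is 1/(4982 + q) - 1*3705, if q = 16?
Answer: -18517589/4998 ≈ -3705.0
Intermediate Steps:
1/(4982 + q) - 1*3705 = 1/(4982 + 16) - 1*3705 = 1/4998 - 3705 = -18517589/4998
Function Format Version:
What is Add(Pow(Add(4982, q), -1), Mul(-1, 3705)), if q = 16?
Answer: Rational(-18517589, 4998) ≈ -3705.0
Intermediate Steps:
Add(Pow(Add(4982, q), -1), Mul(-1, 3705)) = Add(Pow(Add(4982, 16), -1), Mul(-1, 3705)) = Add(Pow(4998, -1), -3705) = Add(Rational(1, 4998), -3705) = Rational(-18517589, 4998)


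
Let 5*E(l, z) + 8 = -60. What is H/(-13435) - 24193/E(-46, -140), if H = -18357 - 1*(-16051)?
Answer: 1625321583/913580 ≈ 1779.1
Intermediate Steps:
E(l, z) = -68/5 (E(l, z) = -8/5 + (1/5)*(-60) = -8/5 - 12 = -68/5)
H = -2306 (H = -18357 + 16051 = -2306)
H/(-13435) - 24193/E(-46, -140) = -2306/(-13435) - 24193/(-68/5) = -2306*(-1/13435) - 24193*(-5/68) = 2306/13435 + 120965/68 = 1625321583/913580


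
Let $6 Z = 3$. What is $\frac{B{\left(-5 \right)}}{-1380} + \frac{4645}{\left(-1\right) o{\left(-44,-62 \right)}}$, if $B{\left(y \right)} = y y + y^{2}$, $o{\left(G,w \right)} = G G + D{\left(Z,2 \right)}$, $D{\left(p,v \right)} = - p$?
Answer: $- \frac{1301375}{534198} \approx -2.4361$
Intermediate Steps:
$Z = \frac{1}{2}$ ($Z = \frac{1}{6} \cdot 3 = \frac{1}{2} \approx 0.5$)
$o{\left(G,w \right)} = - \frac{1}{2} + G^{2}$ ($o{\left(G,w \right)} = G G - \frac{1}{2} = G^{2} - \frac{1}{2} = - \frac{1}{2} + G^{2}$)
$B{\left(y \right)} = 2 y^{2}$ ($B{\left(y \right)} = y^{2} + y^{2} = 2 y^{2}$)
$\frac{B{\left(-5 \right)}}{-1380} + \frac{4645}{\left(-1\right) o{\left(-44,-62 \right)}} = \frac{2 \left(-5\right)^{2}}{-1380} + \frac{4645}{\left(-1\right) \left(- \frac{1}{2} + \left(-44\right)^{2}\right)} = 2 \cdot 25 \left(- \frac{1}{1380}\right) + \frac{4645}{\left(-1\right) \left(- \frac{1}{2} + 1936\right)} = 50 \left(- \frac{1}{1380}\right) + \frac{4645}{\left(-1\right) \frac{3871}{2}} = - \frac{5}{138} + \frac{4645}{- \frac{3871}{2}} = - \frac{5}{138} + 4645 \left(- \frac{2}{3871}\right) = - \frac{5}{138} - \frac{9290}{3871} = - \frac{1301375}{534198}$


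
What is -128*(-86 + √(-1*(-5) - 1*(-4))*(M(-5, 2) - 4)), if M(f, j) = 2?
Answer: 11776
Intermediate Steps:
-128*(-86 + √(-1*(-5) - 1*(-4))*(M(-5, 2) - 4)) = -128*(-86 + √(-1*(-5) - 1*(-4))*(2 - 4)) = -128*(-86 + √(5 + 4)*(-2)) = -128*(-86 + √9*(-2)) = -128*(-86 + 3*(-2)) = -128*(-86 - 6) = -128*(-92) = 11776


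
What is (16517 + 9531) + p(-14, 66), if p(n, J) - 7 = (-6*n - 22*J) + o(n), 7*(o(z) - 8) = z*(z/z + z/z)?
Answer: 24691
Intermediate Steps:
o(z) = 8 + 2*z/7 (o(z) = 8 + (z*(z/z + z/z))/7 = 8 + (z*(1 + 1))/7 = 8 + (z*2)/7 = 8 + (2*z)/7 = 8 + 2*z/7)
p(n, J) = 15 - 22*J - 40*n/7 (p(n, J) = 7 + ((-6*n - 22*J) + (8 + 2*n/7)) = 7 + ((-22*J - 6*n) + (8 + 2*n/7)) = 7 + (8 - 22*J - 40*n/7) = 15 - 22*J - 40*n/7)
(16517 + 9531) + p(-14, 66) = (16517 + 9531) + (15 - 22*66 - 40/7*(-14)) = 26048 + (15 - 1452 + 80) = 26048 - 1357 = 24691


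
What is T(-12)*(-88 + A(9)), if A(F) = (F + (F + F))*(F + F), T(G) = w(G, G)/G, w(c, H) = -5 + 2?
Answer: 199/2 ≈ 99.500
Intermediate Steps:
w(c, H) = -3
T(G) = -3/G
A(F) = 6*F² (A(F) = (F + 2*F)*(2*F) = (3*F)*(2*F) = 6*F²)
T(-12)*(-88 + A(9)) = (-3/(-12))*(-88 + 6*9²) = (-3*(-1/12))*(-88 + 6*81) = (-88 + 486)/4 = (¼)*398 = 199/2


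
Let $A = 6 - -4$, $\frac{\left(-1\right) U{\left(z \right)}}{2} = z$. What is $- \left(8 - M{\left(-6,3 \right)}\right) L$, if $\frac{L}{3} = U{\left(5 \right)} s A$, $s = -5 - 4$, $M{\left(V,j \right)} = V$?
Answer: $-37800$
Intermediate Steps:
$U{\left(z \right)} = - 2 z$
$s = -9$
$A = 10$ ($A = 6 + 4 = 10$)
$L = 2700$ ($L = 3 \left(-2\right) 5 \left(-9\right) 10 = 3 \left(-10\right) \left(-9\right) 10 = 3 \cdot 90 \cdot 10 = 3 \cdot 900 = 2700$)
$- \left(8 - M{\left(-6,3 \right)}\right) L = - \left(8 - -6\right) 2700 = - \left(8 + 6\right) 2700 = - 14 \cdot 2700 = \left(-1\right) 37800 = -37800$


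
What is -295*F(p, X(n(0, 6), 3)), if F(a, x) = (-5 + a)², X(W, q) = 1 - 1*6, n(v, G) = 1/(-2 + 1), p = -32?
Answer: -403855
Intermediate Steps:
n(v, G) = -1 (n(v, G) = 1/(-1) = -1)
X(W, q) = -5 (X(W, q) = 1 - 6 = -5)
-295*F(p, X(n(0, 6), 3)) = -295*(-5 - 32)² = -295*(-37)² = -295*1369 = -403855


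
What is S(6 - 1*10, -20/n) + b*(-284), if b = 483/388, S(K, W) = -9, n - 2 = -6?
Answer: -35166/97 ≈ -362.54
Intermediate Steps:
n = -4 (n = 2 - 6 = -4)
b = 483/388 (b = 483*(1/388) = 483/388 ≈ 1.2448)
S(6 - 1*10, -20/n) + b*(-284) = -9 + (483/388)*(-284) = -9 - 34293/97 = -35166/97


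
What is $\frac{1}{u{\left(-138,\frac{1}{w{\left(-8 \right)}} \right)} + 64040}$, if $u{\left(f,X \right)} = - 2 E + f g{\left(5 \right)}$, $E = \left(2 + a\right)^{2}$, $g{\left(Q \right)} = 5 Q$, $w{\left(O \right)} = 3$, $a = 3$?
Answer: $\frac{1}{60540} \approx 1.6518 \cdot 10^{-5}$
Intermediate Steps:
$E = 25$ ($E = \left(2 + 3\right)^{2} = 5^{2} = 25$)
$u{\left(f,X \right)} = -50 + 25 f$ ($u{\left(f,X \right)} = \left(-2\right) 25 + f 5 \cdot 5 = -50 + f 25 = -50 + 25 f$)
$\frac{1}{u{\left(-138,\frac{1}{w{\left(-8 \right)}} \right)} + 64040} = \frac{1}{\left(-50 + 25 \left(-138\right)\right) + 64040} = \frac{1}{\left(-50 - 3450\right) + 64040} = \frac{1}{-3500 + 64040} = \frac{1}{60540}$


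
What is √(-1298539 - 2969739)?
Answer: I*√4268278 ≈ 2066.0*I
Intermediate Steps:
√(-1298539 - 2969739) = √(-4268278) = I*√4268278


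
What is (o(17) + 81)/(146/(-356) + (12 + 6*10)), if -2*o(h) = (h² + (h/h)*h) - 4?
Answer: -12460/12743 ≈ -0.97779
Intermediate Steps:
o(h) = 2 - h/2 - h²/2 (o(h) = -((h² + (h/h)*h) - 4)/2 = -((h² + 1*h) - 4)/2 = -((h² + h) - 4)/2 = -((h + h²) - 4)/2 = -(-4 + h + h²)/2 = 2 - h/2 - h²/2)
(o(17) + 81)/(146/(-356) + (12 + 6*10)) = ((2 - ½*17 - ½*17²) + 81)/(146/(-356) + (12 + 6*10)) = ((2 - 17/2 - ½*289) + 81)/(146*(-1/356) + (12 + 60)) = ((2 - 17/2 - 289/2) + 81)/(-73/178 + 72) = (-151 + 81)/(12743/178) = -70*178/12743 = -12460/12743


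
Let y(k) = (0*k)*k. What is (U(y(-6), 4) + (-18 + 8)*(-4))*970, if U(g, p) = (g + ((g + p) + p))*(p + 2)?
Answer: 85360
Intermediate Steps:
y(k) = 0 (y(k) = 0*k = 0)
U(g, p) = (2 + p)*(2*g + 2*p) (U(g, p) = (g + (g + 2*p))*(2 + p) = (2*g + 2*p)*(2 + p) = (2 + p)*(2*g + 2*p))
(U(y(-6), 4) + (-18 + 8)*(-4))*970 = ((2*4² + 4*0 + 4*4 + 2*0*4) + (-18 + 8)*(-4))*970 = ((2*16 + 0 + 16 + 0) - 10*(-4))*970 = ((32 + 0 + 16 + 0) + 40)*970 = (48 + 40)*970 = 88*970 = 85360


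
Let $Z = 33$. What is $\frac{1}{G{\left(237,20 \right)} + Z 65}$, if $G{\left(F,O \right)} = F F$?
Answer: $\frac{1}{58314} \approx 1.7149 \cdot 10^{-5}$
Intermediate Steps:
$G{\left(F,O \right)} = F^{2}$
$\frac{1}{G{\left(237,20 \right)} + Z 65} = \frac{1}{237^{2} + 33 \cdot 65} = \frac{1}{56169 + 2145} = \frac{1}{58314}$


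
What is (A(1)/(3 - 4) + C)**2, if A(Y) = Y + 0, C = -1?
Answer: 4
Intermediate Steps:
A(Y) = Y
(A(1)/(3 - 4) + C)**2 = (1/(3 - 4) - 1)**2 = (1/(-1) - 1)**2 = (1*(-1) - 1)**2 = (-1 - 1)**2 = (-2)**2 = 4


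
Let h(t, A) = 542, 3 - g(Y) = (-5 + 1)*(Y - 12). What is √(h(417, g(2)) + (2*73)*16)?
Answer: √2878 ≈ 53.647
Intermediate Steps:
g(Y) = -45 + 4*Y (g(Y) = 3 - (-5 + 1)*(Y - 12) = 3 - (-4)*(-12 + Y) = 3 - (48 - 4*Y) = 3 + (-48 + 4*Y) = -45 + 4*Y)
√(h(417, g(2)) + (2*73)*16) = √(542 + (2*73)*16) = √(542 + 146*16) = √(542 + 2336) = √2878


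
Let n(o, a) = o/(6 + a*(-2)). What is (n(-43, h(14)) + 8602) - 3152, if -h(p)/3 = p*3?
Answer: 32699/6 ≈ 5449.8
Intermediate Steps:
h(p) = -9*p (h(p) = -3*p*3 = -9*p)
n(o, a) = o/(6 - 2*a)
(n(-43, h(14)) + 8602) - 3152 = (-1*(-43)/(-6 + 2*(-9*14)) + 8602) - 3152 = (-1*(-43)/(-6 + 2*(-126)) + 8602) - 3152 = (-1*(-43)/(-6 - 252) + 8602) - 3152 = (-1*(-43)/(-258) + 8602) - 3152 = (-1*(-43)*(-1/258) + 8602) - 3152 = (-⅙ + 8602) - 3152 = 51611/6 - 3152 = 32699/6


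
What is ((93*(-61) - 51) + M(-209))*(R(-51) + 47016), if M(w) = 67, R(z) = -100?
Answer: -265403812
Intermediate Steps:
((93*(-61) - 51) + M(-209))*(R(-51) + 47016) = ((93*(-61) - 51) + 67)*(-100 + 47016) = ((-5673 - 51) + 67)*46916 = (-5724 + 67)*46916 = -5657*46916 = -265403812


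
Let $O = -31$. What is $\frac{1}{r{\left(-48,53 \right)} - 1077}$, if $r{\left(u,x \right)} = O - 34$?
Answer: $- \frac{1}{1142} \approx -0.00087566$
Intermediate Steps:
$r{\left(u,x \right)} = -65$ ($r{\left(u,x \right)} = -31 - 34 = -65$)
$\frac{1}{r{\left(-48,53 \right)} - 1077} = \frac{1}{-65 - 1077} = \frac{1}{-1142} = - \frac{1}{1142}$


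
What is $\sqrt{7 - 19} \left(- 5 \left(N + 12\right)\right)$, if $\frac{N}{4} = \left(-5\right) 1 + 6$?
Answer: $- 160 i \sqrt{3} \approx - 277.13 i$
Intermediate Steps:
$N = 4$ ($N = 4 \left(\left(-5\right) 1 + 6\right) = 4 \left(-5 + 6\right) = 4 \cdot 1 = 4$)
$\sqrt{7 - 19} \left(- 5 \left(N + 12\right)\right) = \sqrt{7 - 19} \left(- 5 \left(4 + 12\right)\right) = \sqrt{-12} \left(\left(-5\right) 16\right) = 2 i \sqrt{3} \left(-80\right) = - 160 i \sqrt{3}$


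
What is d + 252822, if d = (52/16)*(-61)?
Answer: 1010495/4 ≈ 2.5262e+5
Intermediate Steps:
d = -793/4 (d = ((1/16)*52)*(-61) = (13/4)*(-61) = -793/4 ≈ -198.25)
d + 252822 = -793/4 + 252822 = 1010495/4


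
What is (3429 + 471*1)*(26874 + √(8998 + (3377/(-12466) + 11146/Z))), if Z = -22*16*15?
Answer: 104808600 + 65*√152234517597254895/68563 ≈ 1.0518e+8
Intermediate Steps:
Z = -5280 (Z = -352*15 = -5280)
(3429 + 471*1)*(26874 + √(8998 + (3377/(-12466) + 11146/Z))) = (3429 + 471*1)*(26874 + √(8998 + (3377/(-12466) + 11146/(-5280)))) = (3429 + 471)*(26874 + √(8998 + (3377*(-1/12466) + 11146*(-1/5280)))) = 3900*(26874 + √(8998 + (-3377/12466 - 5573/2640))) = 3900*(26874 + √(8998 - 39194149/16455120)) = 3900*(26874 + √(148023975611/16455120)) = 3900*(26874 + √152234517597254895/4113780) = 104808600 + 65*√152234517597254895/68563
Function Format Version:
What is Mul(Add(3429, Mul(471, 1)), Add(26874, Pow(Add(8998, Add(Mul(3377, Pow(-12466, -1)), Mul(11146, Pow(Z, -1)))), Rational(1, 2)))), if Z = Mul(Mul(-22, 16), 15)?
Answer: Add(104808600, Mul(Rational(65, 68563), Pow(152234517597254895, Rational(1, 2)))) ≈ 1.0518e+8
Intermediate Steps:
Z = -5280 (Z = Mul(-352, 15) = -5280)
Mul(Add(3429, Mul(471, 1)), Add(26874, Pow(Add(8998, Add(Mul(3377, Pow(-12466, -1)), Mul(11146, Pow(Z, -1)))), Rational(1, 2)))) = Mul(Add(3429, Mul(471, 1)), Add(26874, Pow(Add(8998, Add(Mul(3377, Pow(-12466, -1)), Mul(11146, Pow(-5280, -1)))), Rational(1, 2)))) = Mul(Add(3429, 471), Add(26874, Pow(Add(8998, Add(Mul(3377, Rational(-1, 12466)), Mul(11146, Rational(-1, 5280)))), Rational(1, 2)))) = Mul(3900, Add(26874, Pow(Add(8998, Add(Rational(-3377, 12466), Rational(-5573, 2640))), Rational(1, 2)))) = Mul(3900, Add(26874, Pow(Add(8998, Rational(-39194149, 16455120)), Rational(1, 2)))) = Mul(3900, Add(26874, Pow(Rational(148023975611, 16455120), Rational(1, 2)))) = Mul(3900, Add(26874, Mul(Rational(1, 4113780), Pow(152234517597254895, Rational(1, 2))))) = Add(104808600, Mul(Rational(65, 68563), Pow(152234517597254895, Rational(1, 2))))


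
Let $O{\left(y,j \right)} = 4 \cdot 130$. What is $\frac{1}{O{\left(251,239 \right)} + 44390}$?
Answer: $\frac{1}{44910} \approx 2.2267 \cdot 10^{-5}$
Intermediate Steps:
$O{\left(y,j \right)} = 520$
$\frac{1}{O{\left(251,239 \right)} + 44390} = \frac{1}{520 + 44390} = \frac{1}{44910}$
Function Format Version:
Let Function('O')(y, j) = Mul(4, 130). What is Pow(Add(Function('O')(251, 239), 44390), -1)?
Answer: Rational(1, 44910) ≈ 2.2267e-5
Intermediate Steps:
Function('O')(y, j) = 520
Pow(Add(Function('O')(251, 239), 44390), -1) = Pow(Add(520, 44390), -1) = Pow(44910, -1) = Rational(1, 44910)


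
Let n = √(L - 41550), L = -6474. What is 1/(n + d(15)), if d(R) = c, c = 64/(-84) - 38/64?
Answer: -612192/21687699937 - 2709504*I*√1334/21687699937 ≈ -2.8228e-5 - 0.004563*I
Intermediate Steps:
n = 6*I*√1334 (n = √(-6474 - 41550) = √(-48024) = 6*I*√1334 ≈ 219.14*I)
c = -911/672 (c = 64*(-1/84) - 38*1/64 = -16/21 - 19/32 = -911/672 ≈ -1.3557)
d(R) = -911/672
1/(n + d(15)) = 1/(6*I*√1334 - 911/672) = 1/(-911/672 + 6*I*√1334)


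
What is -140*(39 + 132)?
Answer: -23940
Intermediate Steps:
-140*(39 + 132) = -140*171 = -23940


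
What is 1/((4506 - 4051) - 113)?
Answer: 1/342 ≈ 0.0029240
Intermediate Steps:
1/((4506 - 4051) - 113) = 1/(455 - 113) = 1/342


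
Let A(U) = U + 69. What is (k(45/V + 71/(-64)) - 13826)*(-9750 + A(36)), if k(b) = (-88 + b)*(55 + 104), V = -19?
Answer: 332743809855/1216 ≈ 2.7364e+8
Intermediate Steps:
A(U) = 69 + U
k(b) = -13992 + 159*b (k(b) = (-88 + b)*159 = -13992 + 159*b)
(k(45/V + 71/(-64)) - 13826)*(-9750 + A(36)) = ((-13992 + 159*(45/(-19) + 71/(-64))) - 13826)*(-9750 + (69 + 36)) = ((-13992 + 159*(45*(-1/19) + 71*(-1/64))) - 13826)*(-9750 + 105) = ((-13992 + 159*(-45/19 - 71/64)) - 13826)*(-9645) = ((-13992 + 159*(-4229/1216)) - 13826)*(-9645) = ((-13992 - 672411/1216) - 13826)*(-9645) = (-17686683/1216 - 13826)*(-9645) = -34499099/1216*(-9645) = 332743809855/1216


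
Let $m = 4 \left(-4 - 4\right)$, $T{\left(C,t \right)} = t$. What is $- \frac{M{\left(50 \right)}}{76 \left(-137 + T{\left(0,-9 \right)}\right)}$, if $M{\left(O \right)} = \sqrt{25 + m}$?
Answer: $\frac{i \sqrt{7}}{11096} \approx 0.00023844 i$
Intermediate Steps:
$m = -32$ ($m = 4 \left(-8\right) = -32$)
$M{\left(O \right)} = i \sqrt{7}$ ($M{\left(O \right)} = \sqrt{25 - 32} = \sqrt{-7} = i \sqrt{7}$)
$- \frac{M{\left(50 \right)}}{76 \left(-137 + T{\left(0,-9 \right)}\right)} = - \frac{i \sqrt{7}}{76 \left(-137 - 9\right)} = - \frac{i \sqrt{7}}{76 \left(-146\right)} = - \frac{i \sqrt{7}}{-11096} = - \frac{i \sqrt{7} \left(-1\right)}{11096} = - \frac{\left(-1\right) i \sqrt{7}}{11096} = \frac{i \sqrt{7}}{11096}$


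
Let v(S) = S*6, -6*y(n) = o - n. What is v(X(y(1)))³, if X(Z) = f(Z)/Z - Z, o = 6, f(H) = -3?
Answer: 2352637/125 ≈ 18821.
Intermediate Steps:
y(n) = -1 + n/6 (y(n) = -(6 - n)/6 = -1 + n/6)
X(Z) = -Z - 3/Z (X(Z) = -3/Z - Z = -Z - 3/Z)
v(S) = 6*S
v(X(y(1)))³ = (6*(-(-1 + (⅙)*1) - 3/(-1 + (⅙)*1)))³ = (6*(-(-1 + ⅙) - 3/(-1 + ⅙)))³ = (6*(-1*(-⅚) - 3/(-⅚)))³ = (6*(⅚ - 3*(-6/5)))³ = (6*(⅚ + 18/5))³ = (6*(133/30))³ = (133/5)³ = 2352637/125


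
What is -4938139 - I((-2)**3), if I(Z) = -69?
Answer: -4938070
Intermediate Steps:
-4938139 - I((-2)**3) = -4938139 - 1*(-69) = -4938139 + 69 = -4938070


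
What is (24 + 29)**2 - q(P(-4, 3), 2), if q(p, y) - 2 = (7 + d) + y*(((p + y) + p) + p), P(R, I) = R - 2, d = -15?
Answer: 2847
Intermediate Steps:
P(R, I) = -2 + R
q(p, y) = -6 + y*(y + 3*p) (q(p, y) = 2 + ((7 - 15) + y*(((p + y) + p) + p)) = 2 + (-8 + y*((y + 2*p) + p)) = 2 + (-8 + y*(y + 3*p)) = -6 + y*(y + 3*p))
(24 + 29)**2 - q(P(-4, 3), 2) = (24 + 29)**2 - (-6 + 2**2 + 3*(-2 - 4)*2) = 53**2 - (-6 + 4 + 3*(-6)*2) = 2809 - (-6 + 4 - 36) = 2809 - 1*(-38) = 2809 + 38 = 2847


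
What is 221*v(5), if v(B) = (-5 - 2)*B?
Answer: -7735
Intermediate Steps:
v(B) = -7*B
221*v(5) = 221*(-7*5) = 221*(-35) = -7735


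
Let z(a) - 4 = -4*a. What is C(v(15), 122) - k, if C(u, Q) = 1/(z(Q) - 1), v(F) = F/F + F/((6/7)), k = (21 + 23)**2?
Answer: -938961/485 ≈ -1936.0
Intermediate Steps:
k = 1936 (k = 44**2 = 1936)
z(a) = 4 - 4*a
v(F) = 1 + 7*F/6 (v(F) = 1 + F/((6*(1/7))) = 1 + F/(6/7) = 1 + F*(7/6) = 1 + 7*F/6)
C(u, Q) = 1/(3 - 4*Q) (C(u, Q) = 1/((4 - 4*Q) - 1) = 1/(3 - 4*Q))
C(v(15), 122) - k = -1/(-3 + 4*122) - 1*1936 = -1/(-3 + 488) - 1936 = -1/485 - 1936 = -938961/485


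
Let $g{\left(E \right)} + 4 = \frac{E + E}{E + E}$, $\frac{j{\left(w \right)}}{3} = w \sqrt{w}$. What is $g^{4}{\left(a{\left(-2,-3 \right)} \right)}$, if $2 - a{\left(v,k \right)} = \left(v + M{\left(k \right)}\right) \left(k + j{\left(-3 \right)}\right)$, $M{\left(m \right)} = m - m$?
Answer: $81$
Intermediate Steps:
$j{\left(w \right)} = 3 w^{\frac{3}{2}}$ ($j{\left(w \right)} = 3 w \sqrt{w} = 3 w^{\frac{3}{2}}$)
$M{\left(m \right)} = 0$
$a{\left(v,k \right)} = 2 - v \left(k - 9 i \sqrt{3}\right)$ ($a{\left(v,k \right)} = 2 - \left(v + 0\right) \left(k + 3 \left(-3\right)^{\frac{3}{2}}\right) = 2 - v \left(k + 3 \left(- 3 i \sqrt{3}\right)\right) = 2 - v \left(k - 9 i \sqrt{3}\right)$)
$g{\left(E \right)} = -3$ ($g{\left(E \right)} = -4 + \frac{E + E}{E + E} = -4 + \frac{2 E}{2 E} = -4 + 2 E \frac{1}{2 E} = -4 + 1 = -3$)
$g^{4}{\left(a{\left(-2,-3 \right)} \right)} = \left(-3\right)^{4} = 81$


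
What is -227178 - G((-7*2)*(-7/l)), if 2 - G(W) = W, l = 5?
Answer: -1135802/5 ≈ -2.2716e+5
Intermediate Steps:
G(W) = 2 - W
-227178 - G((-7*2)*(-7/l)) = -227178 - (2 - (-7*2)*(-7/5)) = -227178 - (2 - (-14)*(-7*⅕)) = -227178 - (2 - (-14)*(-7)/5) = -227178 - (2 - 1*98/5) = -227178 - (2 - 98/5) = -227178 - 1*(-88/5) = -227178 + 88/5 = -1135802/5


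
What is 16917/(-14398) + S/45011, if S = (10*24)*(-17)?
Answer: -1550463/1225082 ≈ -1.2656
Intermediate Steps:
S = -4080 (S = 240*(-17) = -4080)
16917/(-14398) + S/45011 = 16917/(-14398) - 4080/45011 = 16917*(-1/14398) - 4080*1/45011 = -16917/14398 - 4080/45011 = -1550463/1225082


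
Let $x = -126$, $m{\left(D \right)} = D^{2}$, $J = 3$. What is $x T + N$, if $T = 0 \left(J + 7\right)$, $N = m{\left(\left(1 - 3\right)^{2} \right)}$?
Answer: $16$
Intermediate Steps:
$N = 16$ ($N = \left(\left(1 - 3\right)^{2}\right)^{2} = \left(\left(-2\right)^{2}\right)^{2} = 4^{2} = 16$)
$T = 0$ ($T = 0 \left(3 + 7\right) = 0 \cdot 10 = 0$)
$x T + N = \left(-126\right) 0 + 16 = 0 + 16 = 16$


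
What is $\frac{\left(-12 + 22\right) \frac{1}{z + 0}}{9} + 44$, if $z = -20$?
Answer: $\frac{791}{18} \approx 43.944$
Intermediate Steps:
$\frac{\left(-12 + 22\right) \frac{1}{z + 0}}{9} + 44 = \frac{\left(-12 + 22\right) \frac{1}{-20 + 0}}{9} + 44 = \frac{10}{-20} \cdot \frac{1}{9} + 44 = 10 \left(- \frac{1}{20}\right) \frac{1}{9} + 44 = \left(- \frac{1}{2}\right) \frac{1}{9} + 44 = - \frac{1}{18} + 44 = \frac{791}{18}$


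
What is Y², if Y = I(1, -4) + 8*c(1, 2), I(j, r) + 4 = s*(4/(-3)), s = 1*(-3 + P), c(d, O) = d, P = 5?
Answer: 16/9 ≈ 1.7778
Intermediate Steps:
s = 2 (s = 1*(-3 + 5) = 1*2 = 2)
I(j, r) = -20/3 (I(j, r) = -4 + 2*(4/(-3)) = -4 + 2*(4*(-⅓)) = -4 + 2*(-4/3) = -4 - 8/3 = -20/3)
Y = 4/3 (Y = -20/3 + 8*1 = -20/3 + 8 = 4/3 ≈ 1.3333)
Y² = (4/3)² = 16/9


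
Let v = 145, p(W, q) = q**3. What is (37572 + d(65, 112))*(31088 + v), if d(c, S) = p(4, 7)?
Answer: 1184199195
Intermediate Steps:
d(c, S) = 343 (d(c, S) = 7**3 = 343)
(37572 + d(65, 112))*(31088 + v) = (37572 + 343)*(31088 + 145) = 37915*31233 = 1184199195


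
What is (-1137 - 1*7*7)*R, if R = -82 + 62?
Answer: 23720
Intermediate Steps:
R = -20
(-1137 - 1*7*7)*R = (-1137 - 1*7*7)*(-20) = (-1137 - 7*7)*(-20) = (-1137 - 49)*(-20) = -1186*(-20) = 23720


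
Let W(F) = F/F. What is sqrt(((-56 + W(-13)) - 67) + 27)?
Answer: I*sqrt(95) ≈ 9.7468*I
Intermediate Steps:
W(F) = 1
sqrt(((-56 + W(-13)) - 67) + 27) = sqrt(((-56 + 1) - 67) + 27) = sqrt((-55 - 67) + 27) = sqrt(-122 + 27) = sqrt(-95) = I*sqrt(95)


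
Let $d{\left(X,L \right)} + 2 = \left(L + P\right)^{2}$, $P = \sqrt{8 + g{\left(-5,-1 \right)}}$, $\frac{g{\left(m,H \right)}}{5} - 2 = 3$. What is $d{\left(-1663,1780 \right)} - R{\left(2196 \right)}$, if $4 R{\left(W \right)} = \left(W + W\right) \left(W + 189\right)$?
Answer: $549701 + 3560 \sqrt{33} \approx 5.7015 \cdot 10^{5}$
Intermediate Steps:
$g{\left(m,H \right)} = 25$ ($g{\left(m,H \right)} = 10 + 5 \cdot 3 = 10 + 15 = 25$)
$P = \sqrt{33}$ ($P = \sqrt{8 + 25} = \sqrt{33} \approx 5.7446$)
$R{\left(W \right)} = \frac{W \left(189 + W\right)}{2}$ ($R{\left(W \right)} = \frac{\left(W + W\right) \left(W + 189\right)}{4} = \frac{2 W \left(189 + W\right)}{4} = \frac{W \left(189 + W\right)}{2}$)
$d{\left(X,L \right)} = -2 + \left(L + \sqrt{33}\right)^{2}$
$d{\left(-1663,1780 \right)} - R{\left(2196 \right)} = \left(-2 + \left(1780 + \sqrt{33}\right)^{2}\right) - \frac{1}{2} \cdot 2196 \left(189 + 2196\right) = \left(-2 + \left(1780 + \sqrt{33}\right)^{2}\right) - \frac{1}{2} \cdot 2196 \cdot 2385 = \left(-2 + \left(1780 + \sqrt{33}\right)^{2}\right) - 2618730 = -2618732 + \left(1780 + \sqrt{33}\right)^{2}$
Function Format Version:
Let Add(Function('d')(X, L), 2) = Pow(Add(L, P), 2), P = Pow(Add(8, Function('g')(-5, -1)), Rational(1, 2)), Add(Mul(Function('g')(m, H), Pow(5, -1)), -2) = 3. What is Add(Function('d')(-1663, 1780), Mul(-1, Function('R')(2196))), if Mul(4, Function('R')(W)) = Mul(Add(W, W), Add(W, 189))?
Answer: Add(549701, Mul(3560, Pow(33, Rational(1, 2)))) ≈ 5.7015e+5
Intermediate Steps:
Function('g')(m, H) = 25 (Function('g')(m, H) = Add(10, Mul(5, 3)) = Add(10, 15) = 25)
P = Pow(33, Rational(1, 2)) (P = Pow(Add(8, 25), Rational(1, 2)) = Pow(33, Rational(1, 2)) ≈ 5.7446)
Function('R')(W) = Mul(Rational(1, 2), W, Add(189, W)) (Function('R')(W) = Mul(Rational(1, 4), Mul(Add(W, W), Add(W, 189))) = Mul(Rational(1, 4), Mul(Mul(2, W), Add(189, W))) = Mul(Rational(1, 4), Mul(2, W, Add(189, W))) = Mul(Rational(1, 2), W, Add(189, W)))
Function('d')(X, L) = Add(-2, Pow(Add(L, Pow(33, Rational(1, 2))), 2))
Add(Function('d')(-1663, 1780), Mul(-1, Function('R')(2196))) = Add(Add(-2, Pow(Add(1780, Pow(33, Rational(1, 2))), 2)), Mul(-1, Mul(Rational(1, 2), 2196, Add(189, 2196)))) = Add(Add(-2, Pow(Add(1780, Pow(33, Rational(1, 2))), 2)), Mul(-1, Mul(Rational(1, 2), 2196, 2385))) = Add(Add(-2, Pow(Add(1780, Pow(33, Rational(1, 2))), 2)), Mul(-1, 2618730)) = Add(Add(-2, Pow(Add(1780, Pow(33, Rational(1, 2))), 2)), -2618730) = Add(-2618732, Pow(Add(1780, Pow(33, Rational(1, 2))), 2))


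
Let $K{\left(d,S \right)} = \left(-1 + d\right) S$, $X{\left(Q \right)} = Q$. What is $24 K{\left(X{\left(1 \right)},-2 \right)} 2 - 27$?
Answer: $-27$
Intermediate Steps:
$K{\left(d,S \right)} = S \left(-1 + d\right)$
$24 K{\left(X{\left(1 \right)},-2 \right)} 2 - 27 = 24 - 2 \left(-1 + 1\right) 2 - 27 = 24 \left(-2\right) 0 \cdot 2 - 27 = 24 \cdot 0 \cdot 2 - 27 = 24 \cdot 0 - 27 = 0 - 27 = -27$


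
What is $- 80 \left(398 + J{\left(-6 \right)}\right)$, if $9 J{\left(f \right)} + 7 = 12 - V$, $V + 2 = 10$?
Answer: $- \frac{95440}{3} \approx -31813.0$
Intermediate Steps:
$V = 8$ ($V = -2 + 10 = 8$)
$J{\left(f \right)} = - \frac{1}{3}$ ($J{\left(f \right)} = - \frac{7}{9} + \frac{12 - 8}{9} = - \frac{7}{9} + \frac{1}{9} \cdot 4 = - \frac{7}{9} + \frac{4}{9} = - \frac{1}{3}$)
$- 80 \left(398 + J{\left(-6 \right)}\right) = - 80 \left(398 - \frac{1}{3}\right) = \left(-80\right) \frac{1193}{3} = - \frac{95440}{3}$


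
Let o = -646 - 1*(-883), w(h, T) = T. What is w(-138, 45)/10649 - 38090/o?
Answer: -405609745/2523813 ≈ -160.71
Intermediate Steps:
o = 237 (o = -646 + 883 = 237)
w(-138, 45)/10649 - 38090/o = 45/10649 - 38090/237 = -405609745/2523813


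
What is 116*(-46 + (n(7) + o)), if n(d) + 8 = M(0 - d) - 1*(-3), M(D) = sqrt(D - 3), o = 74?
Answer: 2668 + 116*I*sqrt(10) ≈ 2668.0 + 366.82*I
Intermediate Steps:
M(D) = sqrt(-3 + D)
n(d) = -5 + sqrt(-3 - d) (n(d) = -8 + (sqrt(-3 + (0 - d)) - 1*(-3)) = -8 + (sqrt(-3 - d) + 3) = -8 + (3 + sqrt(-3 - d)) = -5 + sqrt(-3 - d))
116*(-46 + (n(7) + o)) = 116*(-46 + ((-5 + sqrt(-3 - 1*7)) + 74)) = 116*(-46 + ((-5 + sqrt(-3 - 7)) + 74)) = 116*(-46 + ((-5 + sqrt(-10)) + 74)) = 116*(-46 + ((-5 + I*sqrt(10)) + 74)) = 116*(-46 + (69 + I*sqrt(10))) = 116*(23 + I*sqrt(10)) = 2668 + 116*I*sqrt(10)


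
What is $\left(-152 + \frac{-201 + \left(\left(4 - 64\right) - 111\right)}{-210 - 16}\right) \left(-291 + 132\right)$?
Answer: $\frac{2701410}{113} \approx 23906.0$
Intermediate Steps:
$\left(-152 + \frac{-201 + \left(\left(4 - 64\right) - 111\right)}{-210 - 16}\right) \left(-291 + 132\right) = \left(-152 + \frac{-201 + \left(\left(4 - 64\right) - 111\right)}{-226}\right) \left(-159\right) = \left(-152 + \left(-201 - 171\right) \left(- \frac{1}{226}\right)\right) \left(-159\right) = \left(-152 - - \frac{186}{113}\right) \left(-159\right) = \left(-152 + \frac{186}{113}\right) \left(-159\right) = \left(- \frac{16990}{113}\right) \left(-159\right) = \frac{2701410}{113}$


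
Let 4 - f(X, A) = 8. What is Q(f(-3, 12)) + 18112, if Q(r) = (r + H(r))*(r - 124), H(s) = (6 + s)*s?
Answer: 19648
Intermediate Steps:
f(X, A) = -4 (f(X, A) = 4 - 1*8 = 4 - 8 = -4)
H(s) = s*(6 + s)
Q(r) = (-124 + r)*(r + r*(6 + r)) (Q(r) = (r + r*(6 + r))*(r - 124) = (r + r*(6 + r))*(-124 + r) = (-124 + r)*(r + r*(6 + r)))
Q(f(-3, 12)) + 18112 = -4*(-868 + (-4)**2 - 117*(-4)) + 18112 = -4*(-868 + 16 + 468) + 18112 = -4*(-384) + 18112 = 1536 + 18112 = 19648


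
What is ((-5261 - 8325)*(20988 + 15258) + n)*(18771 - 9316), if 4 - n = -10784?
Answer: -4655900764440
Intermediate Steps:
n = 10788 (n = 4 - 1*(-10784) = 4 + 10784 = 10788)
((-5261 - 8325)*(20988 + 15258) + n)*(18771 - 9316) = ((-5261 - 8325)*(20988 + 15258) + 10788)*(18771 - 9316) = (-13586*36246 + 10788)*9455 = (-492438156 + 10788)*9455 = -492427368*9455 = -4655900764440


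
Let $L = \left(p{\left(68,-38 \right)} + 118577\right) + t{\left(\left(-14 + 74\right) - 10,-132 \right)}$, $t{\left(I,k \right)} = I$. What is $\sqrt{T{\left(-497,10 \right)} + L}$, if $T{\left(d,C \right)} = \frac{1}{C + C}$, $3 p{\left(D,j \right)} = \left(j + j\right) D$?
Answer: $\frac{\sqrt{105213945}}{30} \approx 341.91$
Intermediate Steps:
$p{\left(D,j \right)} = \frac{2 D j}{3}$ ($p{\left(D,j \right)} = \frac{\left(j + j\right) D}{3} = \frac{2 j D}{3} = \frac{2 D j}{3}$)
$T{\left(d,C \right)} = \frac{1}{2 C}$
$L = \frac{350713}{3}$ ($L = \left(\frac{2}{3} \cdot 68 \left(-38\right) + 118577\right) + \left(\left(-14 + 74\right) - 10\right) = \left(- \frac{5168}{3} + 118577\right) + \left(60 - 10\right) = \frac{350563}{3} + 50 = \frac{350713}{3} \approx 1.169 \cdot 10^{5}$)
$\sqrt{T{\left(-497,10 \right)} + L} = \sqrt{\frac{1}{2 \cdot 10} + \frac{350713}{3}} = \sqrt{\frac{1}{2} \cdot \frac{1}{10} + \frac{350713}{3}} = \sqrt{\frac{1}{20} + \frac{350713}{3}} = \sqrt{\frac{7014263}{60}} = \frac{\sqrt{105213945}}{30}$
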